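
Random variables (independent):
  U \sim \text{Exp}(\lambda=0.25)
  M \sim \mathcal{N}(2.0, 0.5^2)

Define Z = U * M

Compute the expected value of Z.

For independent RVs: E[XY] = E[X]*E[Y]
E[U] = 4
E[M] = 2
E[Z] = 4 * 2 = 8

8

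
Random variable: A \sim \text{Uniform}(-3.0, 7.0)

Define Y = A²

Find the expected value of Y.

Using E[X²] = Var(X) + (E[X])²:
E[A] = 2
Var(A) = (7 + 3)^2/12 = 8.3333333
E[A²] = 8.3333333 + 2² = 8.3333333 + 4 = 12.333333

12.333333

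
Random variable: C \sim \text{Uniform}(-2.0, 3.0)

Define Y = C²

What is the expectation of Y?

Using E[X²] = Var(X) + (E[X])²:
E[C] = 0.5
Var(C) = (3 + 2)^2/12 = 2.0833333
E[C²] = 2.0833333 + 0.5² = 2.0833333 + 0.25 = 2.3333333

2.3333333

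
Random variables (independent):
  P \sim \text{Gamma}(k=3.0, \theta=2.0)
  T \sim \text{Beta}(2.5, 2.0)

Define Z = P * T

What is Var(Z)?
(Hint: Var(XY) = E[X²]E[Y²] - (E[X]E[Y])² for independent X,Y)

Var(XY) = E[X²]E[Y²] - (E[X]E[Y])²
E[P] = 6, Var(P) = 12
E[T] = 0.55555556, Var(T) = 0.044893378
E[P²] = 12 + 6² = 48
E[T²] = 0.044893378 + 0.55555556² = 0.35353535
Var(Z) = 48*0.35353535 - (6*0.55555556)²
= 16.969697 - 11.111111 = 5.8585859

5.8585859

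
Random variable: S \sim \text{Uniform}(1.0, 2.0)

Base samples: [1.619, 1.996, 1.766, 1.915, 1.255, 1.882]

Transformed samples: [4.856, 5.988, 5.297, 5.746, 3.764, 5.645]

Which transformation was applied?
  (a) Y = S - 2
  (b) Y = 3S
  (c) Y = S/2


Checking option (b) Y = 3S:
  S = 1.619 -> Y = 4.856 ✓
  S = 1.996 -> Y = 5.988 ✓
  S = 1.766 -> Y = 5.297 ✓
All samples match this transformation.

(b) 3S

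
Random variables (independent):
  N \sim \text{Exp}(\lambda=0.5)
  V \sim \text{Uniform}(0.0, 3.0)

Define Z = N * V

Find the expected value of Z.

For independent RVs: E[XY] = E[X]*E[Y]
E[N] = 2
E[V] = 1.5
E[Z] = 2 * 1.5 = 3

3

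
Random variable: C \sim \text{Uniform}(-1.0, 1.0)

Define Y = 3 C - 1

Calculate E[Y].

For Y = 3C - 1:
E[Y] = 3 * E[C] - 1
E[C] = (-1 + 1)/2 = 0
E[Y] = 3 * 0 - 1 = -1

-1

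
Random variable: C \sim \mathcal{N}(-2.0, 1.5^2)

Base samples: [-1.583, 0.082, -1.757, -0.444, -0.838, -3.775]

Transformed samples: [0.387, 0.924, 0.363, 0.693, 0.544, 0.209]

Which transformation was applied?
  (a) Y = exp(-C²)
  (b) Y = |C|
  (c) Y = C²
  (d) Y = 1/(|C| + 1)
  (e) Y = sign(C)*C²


Checking option (d) Y = 1/(|C| + 1):
  C = -1.583 -> Y = 0.387 ✓
  C = 0.082 -> Y = 0.924 ✓
  C = -1.757 -> Y = 0.363 ✓
All samples match this transformation.

(d) 1/(|C| + 1)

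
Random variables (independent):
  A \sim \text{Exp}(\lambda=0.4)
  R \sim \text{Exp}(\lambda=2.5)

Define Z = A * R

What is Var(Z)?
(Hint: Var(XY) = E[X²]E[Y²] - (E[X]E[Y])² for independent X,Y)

Var(XY) = E[X²]E[Y²] - (E[X]E[Y])²
E[A] = 2.5, Var(A) = 6.25
E[R] = 0.4, Var(R) = 0.16
E[A²] = 6.25 + 2.5² = 12.5
E[R²] = 0.16 + 0.4² = 0.32
Var(Z) = 12.5*0.32 - (2.5*0.4)²
= 4 - 1 = 3

3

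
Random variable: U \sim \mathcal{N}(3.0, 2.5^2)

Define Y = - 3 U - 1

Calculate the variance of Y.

For Y = aU + b: Var(Y) = a² * Var(U)
Var(U) = 2.5^2 = 6.25
Var(Y) = (-3)² * 6.25 = 9 * 6.25 = 56.25

56.25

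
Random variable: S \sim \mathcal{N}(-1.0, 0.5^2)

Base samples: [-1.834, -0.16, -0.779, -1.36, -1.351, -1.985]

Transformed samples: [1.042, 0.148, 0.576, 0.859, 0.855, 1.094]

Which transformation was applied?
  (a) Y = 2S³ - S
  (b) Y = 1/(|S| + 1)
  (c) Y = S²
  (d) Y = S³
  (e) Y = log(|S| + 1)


Checking option (e) Y = log(|S| + 1):
  S = -1.834 -> Y = 1.042 ✓
  S = -0.16 -> Y = 0.148 ✓
  S = -0.779 -> Y = 0.576 ✓
All samples match this transformation.

(e) log(|S| + 1)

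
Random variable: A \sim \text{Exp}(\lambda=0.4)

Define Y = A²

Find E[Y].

Using E[X²] = Var(X) + (E[X])²:
E[A] = 2.5
Var(A) = 1/0.4^2 = 6.25
E[A²] = 6.25 + 2.5² = 6.25 + 6.25 = 12.5

12.5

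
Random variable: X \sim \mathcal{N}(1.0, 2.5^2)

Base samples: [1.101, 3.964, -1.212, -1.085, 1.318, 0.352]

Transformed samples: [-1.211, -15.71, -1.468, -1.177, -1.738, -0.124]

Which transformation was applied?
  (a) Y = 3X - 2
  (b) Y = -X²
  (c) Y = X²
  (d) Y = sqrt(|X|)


Checking option (b) Y = -X²:
  X = 1.101 -> Y = -1.211 ✓
  X = 3.964 -> Y = -15.71 ✓
  X = -1.212 -> Y = -1.468 ✓
All samples match this transformation.

(b) -X²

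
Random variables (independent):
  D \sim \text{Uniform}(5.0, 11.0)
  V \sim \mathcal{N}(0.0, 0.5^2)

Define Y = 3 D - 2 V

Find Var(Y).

For independent RVs: Var(aX + bY) = a²Var(X) + b²Var(Y)
Var(D) = 3
Var(V) = 0.25
Var(Y) = 3²*3 + (-2)²*0.25
= 9*3 + 4*0.25 = 28

28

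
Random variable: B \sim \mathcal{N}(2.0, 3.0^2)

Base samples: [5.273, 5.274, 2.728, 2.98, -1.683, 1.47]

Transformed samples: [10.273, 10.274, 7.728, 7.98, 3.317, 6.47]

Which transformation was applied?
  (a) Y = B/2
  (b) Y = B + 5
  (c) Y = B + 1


Checking option (b) Y = B + 5:
  B = 5.273 -> Y = 10.273 ✓
  B = 5.274 -> Y = 10.274 ✓
  B = 2.728 -> Y = 7.728 ✓
All samples match this transformation.

(b) B + 5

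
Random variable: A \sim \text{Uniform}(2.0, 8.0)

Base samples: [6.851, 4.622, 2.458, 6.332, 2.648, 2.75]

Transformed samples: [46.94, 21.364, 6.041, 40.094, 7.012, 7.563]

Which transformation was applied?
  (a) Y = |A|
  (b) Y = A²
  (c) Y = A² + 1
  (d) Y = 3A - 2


Checking option (b) Y = A²:
  A = 6.851 -> Y = 46.94 ✓
  A = 4.622 -> Y = 21.364 ✓
  A = 2.458 -> Y = 6.041 ✓
All samples match this transformation.

(b) A²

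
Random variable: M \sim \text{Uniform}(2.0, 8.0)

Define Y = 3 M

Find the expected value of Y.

For Y = 3M:
E[Y] = 3 * E[M]
E[M] = (2 + 8)/2 = 5
E[Y] = 3 * 5 = 15

15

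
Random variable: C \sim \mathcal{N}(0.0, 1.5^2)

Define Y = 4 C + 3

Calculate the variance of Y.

For Y = aC + b: Var(Y) = a² * Var(C)
Var(C) = 1.5^2 = 2.25
Var(Y) = 4² * 2.25 = 16 * 2.25 = 36

36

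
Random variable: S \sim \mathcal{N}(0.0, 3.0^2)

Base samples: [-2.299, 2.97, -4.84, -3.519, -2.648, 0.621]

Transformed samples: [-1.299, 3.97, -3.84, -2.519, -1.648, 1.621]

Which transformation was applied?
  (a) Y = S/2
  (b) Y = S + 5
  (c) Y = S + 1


Checking option (c) Y = S + 1:
  S = -2.299 -> Y = -1.299 ✓
  S = 2.97 -> Y = 3.97 ✓
  S = -4.84 -> Y = -3.84 ✓
All samples match this transformation.

(c) S + 1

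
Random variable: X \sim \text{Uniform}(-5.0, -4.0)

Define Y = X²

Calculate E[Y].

E[X²] = Var(X) + (E[X])² = 0.083333333 + 20.25 = 20.333333

20.333333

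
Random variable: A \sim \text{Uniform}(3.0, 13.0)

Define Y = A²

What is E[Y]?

Using E[X²] = Var(X) + (E[X])²:
E[A] = 8
Var(A) = (13 - 3)^2/12 = 8.3333333
E[A²] = 8.3333333 + 8² = 8.3333333 + 64 = 72.333333

72.333333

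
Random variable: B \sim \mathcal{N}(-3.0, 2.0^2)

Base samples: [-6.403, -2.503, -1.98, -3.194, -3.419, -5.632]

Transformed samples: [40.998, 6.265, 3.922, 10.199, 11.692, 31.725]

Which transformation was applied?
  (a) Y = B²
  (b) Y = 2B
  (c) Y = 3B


Checking option (a) Y = B²:
  B = -6.403 -> Y = 40.998 ✓
  B = -2.503 -> Y = 6.265 ✓
  B = -1.98 -> Y = 3.922 ✓
All samples match this transformation.

(a) B²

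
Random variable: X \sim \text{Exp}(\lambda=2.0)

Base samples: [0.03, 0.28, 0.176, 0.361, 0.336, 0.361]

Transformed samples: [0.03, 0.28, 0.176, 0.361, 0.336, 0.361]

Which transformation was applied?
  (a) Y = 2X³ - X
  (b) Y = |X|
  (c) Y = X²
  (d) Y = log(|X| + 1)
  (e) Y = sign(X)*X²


Checking option (b) Y = |X|:
  X = 0.03 -> Y = 0.03 ✓
  X = 0.28 -> Y = 0.28 ✓
  X = 0.176 -> Y = 0.176 ✓
All samples match this transformation.

(b) |X|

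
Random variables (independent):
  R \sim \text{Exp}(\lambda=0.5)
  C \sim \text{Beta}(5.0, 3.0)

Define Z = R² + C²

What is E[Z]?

E[Z] = E[R²] + E[C²]
E[R²] = Var(R) + E[R]² = 4 + 4 = 8
E[C²] = Var(C) + E[C]² = 0.026041667 + 0.390625 = 0.41666667
E[Z] = 8 + 0.41666667 = 8.4166667

8.4166667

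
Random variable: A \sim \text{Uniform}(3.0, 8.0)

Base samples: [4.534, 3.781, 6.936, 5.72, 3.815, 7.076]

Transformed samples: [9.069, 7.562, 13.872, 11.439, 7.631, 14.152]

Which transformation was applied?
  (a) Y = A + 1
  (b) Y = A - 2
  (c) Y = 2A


Checking option (c) Y = 2A:
  A = 4.534 -> Y = 9.069 ✓
  A = 3.781 -> Y = 7.562 ✓
  A = 6.936 -> Y = 13.872 ✓
All samples match this transformation.

(c) 2A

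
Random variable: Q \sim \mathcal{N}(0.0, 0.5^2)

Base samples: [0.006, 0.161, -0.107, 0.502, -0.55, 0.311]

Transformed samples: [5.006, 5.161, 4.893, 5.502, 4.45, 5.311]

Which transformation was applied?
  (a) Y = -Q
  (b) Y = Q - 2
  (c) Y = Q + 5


Checking option (c) Y = Q + 5:
  Q = 0.006 -> Y = 5.006 ✓
  Q = 0.161 -> Y = 5.161 ✓
  Q = -0.107 -> Y = 4.893 ✓
All samples match this transformation.

(c) Q + 5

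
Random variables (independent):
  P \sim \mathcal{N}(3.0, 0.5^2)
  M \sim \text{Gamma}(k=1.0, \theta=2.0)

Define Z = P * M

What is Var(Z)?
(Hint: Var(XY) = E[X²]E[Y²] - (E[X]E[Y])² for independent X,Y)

Var(XY) = E[X²]E[Y²] - (E[X]E[Y])²
E[P] = 3, Var(P) = 0.25
E[M] = 2, Var(M) = 4
E[P²] = 0.25 + 3² = 9.25
E[M²] = 4 + 2² = 8
Var(Z) = 9.25*8 - (3*2)²
= 74 - 36 = 38

38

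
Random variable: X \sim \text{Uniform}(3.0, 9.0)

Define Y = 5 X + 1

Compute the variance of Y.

For Y = aX + b: Var(Y) = a² * Var(X)
Var(X) = (9 - 3)^2/12 = 3
Var(Y) = 5² * 3 = 25 * 3 = 75

75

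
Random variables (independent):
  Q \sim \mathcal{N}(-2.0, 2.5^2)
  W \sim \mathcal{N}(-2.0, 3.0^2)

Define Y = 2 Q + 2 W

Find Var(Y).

For independent RVs: Var(aX + bY) = a²Var(X) + b²Var(Y)
Var(Q) = 6.25
Var(W) = 9
Var(Y) = 2²*6.25 + 2²*9
= 4*6.25 + 4*9 = 61

61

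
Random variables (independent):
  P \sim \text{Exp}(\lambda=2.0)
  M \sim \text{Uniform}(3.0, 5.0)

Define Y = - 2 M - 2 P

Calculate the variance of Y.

For independent RVs: Var(aX + bY) = a²Var(X) + b²Var(Y)
Var(P) = 0.25
Var(M) = 0.33333333
Var(Y) = (-2)²*0.25 + (-2)²*0.33333333
= 4*0.25 + 4*0.33333333 = 2.3333333

2.3333333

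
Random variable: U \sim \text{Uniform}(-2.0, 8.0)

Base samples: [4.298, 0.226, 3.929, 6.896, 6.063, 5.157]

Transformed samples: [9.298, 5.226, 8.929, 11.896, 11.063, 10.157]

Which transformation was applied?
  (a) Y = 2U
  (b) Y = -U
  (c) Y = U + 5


Checking option (c) Y = U + 5:
  U = 4.298 -> Y = 9.298 ✓
  U = 0.226 -> Y = 5.226 ✓
  U = 3.929 -> Y = 8.929 ✓
All samples match this transformation.

(c) U + 5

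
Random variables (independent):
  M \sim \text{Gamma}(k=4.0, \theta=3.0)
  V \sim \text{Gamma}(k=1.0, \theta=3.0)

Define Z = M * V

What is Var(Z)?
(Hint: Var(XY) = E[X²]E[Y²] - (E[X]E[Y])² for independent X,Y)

Var(XY) = E[X²]E[Y²] - (E[X]E[Y])²
E[M] = 12, Var(M) = 36
E[V] = 3, Var(V) = 9
E[M²] = 36 + 12² = 180
E[V²] = 9 + 3² = 18
Var(Z) = 180*18 - (12*3)²
= 3240 - 1296 = 1944

1944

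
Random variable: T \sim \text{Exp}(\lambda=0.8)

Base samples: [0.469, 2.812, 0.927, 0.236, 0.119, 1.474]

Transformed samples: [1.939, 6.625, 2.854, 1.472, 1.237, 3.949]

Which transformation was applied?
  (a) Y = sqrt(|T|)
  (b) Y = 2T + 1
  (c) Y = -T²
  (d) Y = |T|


Checking option (b) Y = 2T + 1:
  T = 0.469 -> Y = 1.939 ✓
  T = 2.812 -> Y = 6.625 ✓
  T = 0.927 -> Y = 2.854 ✓
All samples match this transformation.

(b) 2T + 1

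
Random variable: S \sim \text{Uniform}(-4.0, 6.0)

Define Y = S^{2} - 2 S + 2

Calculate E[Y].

E[Y] = 1*E[S²] - 2*E[S] + 2
E[S] = 1
E[S²] = Var(S) + (E[S])² = 8.3333333 + 1 = 9.3333333
E[Y] = 1*9.3333333 - 2*1 + 2 = 9.3333333

9.3333333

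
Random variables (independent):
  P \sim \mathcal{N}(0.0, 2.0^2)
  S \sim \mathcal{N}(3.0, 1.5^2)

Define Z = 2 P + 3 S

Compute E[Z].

E[Z] = 2*E[P] + 3*E[S]
E[P] = 0
E[S] = 3
E[Z] = 2*0 + 3*3 = 9

9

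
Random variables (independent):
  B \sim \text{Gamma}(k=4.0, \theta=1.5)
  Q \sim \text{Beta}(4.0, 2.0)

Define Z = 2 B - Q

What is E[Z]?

E[Z] = 2*E[B] - 1*E[Q]
E[B] = 6
E[Q] = 0.66666667
E[Z] = 2*6 - 1*0.66666667 = 11.333333

11.333333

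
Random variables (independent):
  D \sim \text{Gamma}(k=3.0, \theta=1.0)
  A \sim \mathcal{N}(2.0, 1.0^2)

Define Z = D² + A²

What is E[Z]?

E[Z] = E[D²] + E[A²]
E[D²] = Var(D) + E[D]² = 3 + 9 = 12
E[A²] = Var(A) + E[A]² = 1 + 4 = 5
E[Z] = 12 + 5 = 17

17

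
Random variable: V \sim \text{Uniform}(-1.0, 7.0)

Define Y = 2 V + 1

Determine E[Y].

For Y = 2V + 1:
E[Y] = 2 * E[V] + 1
E[V] = (-1 + 7)/2 = 3
E[Y] = 2 * 3 + 1 = 7

7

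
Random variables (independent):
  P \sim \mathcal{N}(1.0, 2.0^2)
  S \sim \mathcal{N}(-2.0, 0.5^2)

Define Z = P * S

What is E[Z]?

For independent RVs: E[XY] = E[X]*E[Y]
E[P] = 1
E[S] = -2
E[Z] = 1 * (-2) = -2

-2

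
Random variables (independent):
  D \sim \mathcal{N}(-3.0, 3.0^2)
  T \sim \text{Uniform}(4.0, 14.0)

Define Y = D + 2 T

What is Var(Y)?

For independent RVs: Var(aX + bY) = a²Var(X) + b²Var(Y)
Var(D) = 9
Var(T) = 8.3333333
Var(Y) = 1²*9 + 2²*8.3333333
= 1*9 + 4*8.3333333 = 42.333333

42.333333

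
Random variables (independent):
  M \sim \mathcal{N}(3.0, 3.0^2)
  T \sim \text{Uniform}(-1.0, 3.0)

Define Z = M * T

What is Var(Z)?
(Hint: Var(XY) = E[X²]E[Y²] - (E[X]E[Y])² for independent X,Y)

Var(XY) = E[X²]E[Y²] - (E[X]E[Y])²
E[M] = 3, Var(M) = 9
E[T] = 1, Var(T) = 1.3333333
E[M²] = 9 + 3² = 18
E[T²] = 1.3333333 + 1² = 2.3333333
Var(Z) = 18*2.3333333 - (3*1)²
= 42 - 9 = 33

33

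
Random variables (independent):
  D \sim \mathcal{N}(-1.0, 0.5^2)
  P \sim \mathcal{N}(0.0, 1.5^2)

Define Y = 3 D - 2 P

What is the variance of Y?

For independent RVs: Var(aX + bY) = a²Var(X) + b²Var(Y)
Var(D) = 0.25
Var(P) = 2.25
Var(Y) = 3²*0.25 + (-2)²*2.25
= 9*0.25 + 4*2.25 = 11.25

11.25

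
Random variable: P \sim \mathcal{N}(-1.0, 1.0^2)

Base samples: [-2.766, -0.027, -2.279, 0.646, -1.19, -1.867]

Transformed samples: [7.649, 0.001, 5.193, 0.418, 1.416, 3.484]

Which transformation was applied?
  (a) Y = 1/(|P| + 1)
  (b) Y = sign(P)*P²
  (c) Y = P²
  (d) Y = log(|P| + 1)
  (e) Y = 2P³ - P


Checking option (c) Y = P²:
  P = -2.766 -> Y = 7.649 ✓
  P = -0.027 -> Y = 0.001 ✓
  P = -2.279 -> Y = 5.193 ✓
All samples match this transformation.

(c) P²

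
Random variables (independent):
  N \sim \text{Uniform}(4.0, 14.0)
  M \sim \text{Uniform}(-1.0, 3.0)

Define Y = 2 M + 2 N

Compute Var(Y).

For independent RVs: Var(aX + bY) = a²Var(X) + b²Var(Y)
Var(N) = 8.3333333
Var(M) = 1.3333333
Var(Y) = 2²*8.3333333 + 2²*1.3333333
= 4*8.3333333 + 4*1.3333333 = 38.666667

38.666667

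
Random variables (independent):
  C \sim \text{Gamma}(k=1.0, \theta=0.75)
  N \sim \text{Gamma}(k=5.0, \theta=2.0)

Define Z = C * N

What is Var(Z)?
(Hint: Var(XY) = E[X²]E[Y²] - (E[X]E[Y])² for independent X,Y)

Var(XY) = E[X²]E[Y²] - (E[X]E[Y])²
E[C] = 0.75, Var(C) = 0.5625
E[N] = 10, Var(N) = 20
E[C²] = 0.5625 + 0.75² = 1.125
E[N²] = 20 + 10² = 120
Var(Z) = 1.125*120 - (0.75*10)²
= 135 - 56.25 = 78.75

78.75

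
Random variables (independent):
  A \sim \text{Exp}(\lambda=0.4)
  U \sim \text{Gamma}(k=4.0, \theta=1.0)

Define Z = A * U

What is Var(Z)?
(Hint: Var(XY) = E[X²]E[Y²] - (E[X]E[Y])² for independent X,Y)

Var(XY) = E[X²]E[Y²] - (E[X]E[Y])²
E[A] = 2.5, Var(A) = 6.25
E[U] = 4, Var(U) = 4
E[A²] = 6.25 + 2.5² = 12.5
E[U²] = 4 + 4² = 20
Var(Z) = 12.5*20 - (2.5*4)²
= 250 - 100 = 150

150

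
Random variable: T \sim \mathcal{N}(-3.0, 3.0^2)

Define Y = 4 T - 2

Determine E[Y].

For Y = 4T - 2:
E[Y] = 4 * E[T] - 2
E[T] = -3.0 = -3
E[Y] = 4 * (-3) - 2 = -14

-14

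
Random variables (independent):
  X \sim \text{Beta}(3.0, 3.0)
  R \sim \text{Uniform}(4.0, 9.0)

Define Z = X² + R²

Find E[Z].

E[Z] = E[X²] + E[R²]
E[X²] = Var(X) + E[X]² = 0.035714286 + 0.25 = 0.28571429
E[R²] = Var(R) + E[R]² = 2.0833333 + 42.25 = 44.333333
E[Z] = 0.28571429 + 44.333333 = 44.619048

44.619048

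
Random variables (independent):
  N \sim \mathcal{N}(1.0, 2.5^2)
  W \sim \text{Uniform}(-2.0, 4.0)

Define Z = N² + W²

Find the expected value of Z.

E[Z] = E[N²] + E[W²]
E[N²] = Var(N) + E[N]² = 6.25 + 1 = 7.25
E[W²] = Var(W) + E[W]² = 3 + 1 = 4
E[Z] = 7.25 + 4 = 11.25

11.25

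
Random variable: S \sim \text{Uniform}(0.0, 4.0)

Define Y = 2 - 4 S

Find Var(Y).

For Y = aS + b: Var(Y) = a² * Var(S)
Var(S) = (4 - 0)^2/12 = 1.3333333
Var(Y) = (-4)² * 1.3333333 = 16 * 1.3333333 = 21.333333

21.333333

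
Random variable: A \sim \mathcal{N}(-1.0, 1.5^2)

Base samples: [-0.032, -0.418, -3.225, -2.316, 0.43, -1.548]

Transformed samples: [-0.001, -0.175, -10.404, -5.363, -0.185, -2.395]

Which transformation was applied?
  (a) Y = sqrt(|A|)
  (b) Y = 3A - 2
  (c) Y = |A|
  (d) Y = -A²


Checking option (d) Y = -A²:
  A = -0.032 -> Y = -0.001 ✓
  A = -0.418 -> Y = -0.175 ✓
  A = -3.225 -> Y = -10.404 ✓
All samples match this transformation.

(d) -A²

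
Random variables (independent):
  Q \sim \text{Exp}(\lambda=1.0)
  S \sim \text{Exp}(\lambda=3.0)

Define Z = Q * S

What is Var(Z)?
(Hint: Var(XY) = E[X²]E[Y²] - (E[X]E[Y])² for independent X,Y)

Var(XY) = E[X²]E[Y²] - (E[X]E[Y])²
E[Q] = 1, Var(Q) = 1
E[S] = 0.33333333, Var(S) = 0.11111111
E[Q²] = 1 + 1² = 2
E[S²] = 0.11111111 + 0.33333333² = 0.22222222
Var(Z) = 2*0.22222222 - (1*0.33333333)²
= 0.44444444 - 0.11111111 = 0.33333333

0.33333333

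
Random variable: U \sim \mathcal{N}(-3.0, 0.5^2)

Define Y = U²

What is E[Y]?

Using E[X²] = Var(X) + (E[X])²:
E[U] = -3
Var(U) = 0.5^2 = 0.25
E[U²] = 0.25 + (-3)² = 0.25 + 9 = 9.25

9.25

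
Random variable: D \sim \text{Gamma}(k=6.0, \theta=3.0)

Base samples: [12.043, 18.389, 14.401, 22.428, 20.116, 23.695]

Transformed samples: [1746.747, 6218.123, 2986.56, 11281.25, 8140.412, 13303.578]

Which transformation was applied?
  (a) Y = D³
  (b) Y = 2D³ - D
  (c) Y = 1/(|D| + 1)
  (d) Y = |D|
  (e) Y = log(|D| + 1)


Checking option (a) Y = D³:
  D = 12.043 -> Y = 1746.747 ✓
  D = 18.389 -> Y = 6218.123 ✓
  D = 14.401 -> Y = 2986.56 ✓
All samples match this transformation.

(a) D³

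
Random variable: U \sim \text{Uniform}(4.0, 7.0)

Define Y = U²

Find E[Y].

Using E[X²] = Var(X) + (E[X])²:
E[U] = 5.5
Var(U) = (7 - 4)^2/12 = 0.75
E[U²] = 0.75 + 5.5² = 0.75 + 30.25 = 31

31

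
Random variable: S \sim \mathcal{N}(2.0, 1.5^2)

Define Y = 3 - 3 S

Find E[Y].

For Y = -3S + 3:
E[Y] = -3 * E[S] + 3
E[S] = 2.0 = 2
E[Y] = -3 * 2 + 3 = -3

-3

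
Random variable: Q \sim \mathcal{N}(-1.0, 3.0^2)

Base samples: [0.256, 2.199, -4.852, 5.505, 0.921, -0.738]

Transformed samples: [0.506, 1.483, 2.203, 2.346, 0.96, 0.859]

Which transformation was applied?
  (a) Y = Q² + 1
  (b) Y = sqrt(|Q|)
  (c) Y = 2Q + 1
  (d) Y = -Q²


Checking option (b) Y = sqrt(|Q|):
  Q = 0.256 -> Y = 0.506 ✓
  Q = 2.199 -> Y = 1.483 ✓
  Q = -4.852 -> Y = 2.203 ✓
All samples match this transformation.

(b) sqrt(|Q|)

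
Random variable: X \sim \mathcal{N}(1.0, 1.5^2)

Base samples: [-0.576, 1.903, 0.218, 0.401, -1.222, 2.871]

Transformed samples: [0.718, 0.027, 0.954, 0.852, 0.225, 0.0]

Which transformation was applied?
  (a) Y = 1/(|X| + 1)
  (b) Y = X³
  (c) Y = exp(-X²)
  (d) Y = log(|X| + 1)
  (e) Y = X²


Checking option (c) Y = exp(-X²):
  X = -0.576 -> Y = 0.718 ✓
  X = 1.903 -> Y = 0.027 ✓
  X = 0.218 -> Y = 0.954 ✓
All samples match this transformation.

(c) exp(-X²)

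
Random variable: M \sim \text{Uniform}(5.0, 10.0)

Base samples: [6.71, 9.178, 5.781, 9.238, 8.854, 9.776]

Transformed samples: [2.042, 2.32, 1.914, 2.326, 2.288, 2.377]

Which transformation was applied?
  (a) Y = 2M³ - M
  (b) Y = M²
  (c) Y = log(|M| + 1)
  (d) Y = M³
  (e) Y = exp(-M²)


Checking option (c) Y = log(|M| + 1):
  M = 6.71 -> Y = 2.042 ✓
  M = 9.178 -> Y = 2.32 ✓
  M = 5.781 -> Y = 1.914 ✓
All samples match this transformation.

(c) log(|M| + 1)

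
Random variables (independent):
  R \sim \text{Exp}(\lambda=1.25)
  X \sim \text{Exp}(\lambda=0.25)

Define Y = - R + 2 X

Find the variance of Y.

For independent RVs: Var(aX + bY) = a²Var(X) + b²Var(Y)
Var(R) = 0.64
Var(X) = 16
Var(Y) = (-1)²*0.64 + 2²*16
= 1*0.64 + 4*16 = 64.64

64.64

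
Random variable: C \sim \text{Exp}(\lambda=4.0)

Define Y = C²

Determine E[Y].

E[C²] = Var(C) + (E[C])² = 0.0625 + 0.0625 = 0.125

0.125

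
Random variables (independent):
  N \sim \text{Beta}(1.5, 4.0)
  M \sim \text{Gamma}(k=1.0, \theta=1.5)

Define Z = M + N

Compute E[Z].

E[Z] = 1*E[N] + 1*E[M]
E[N] = 0.27272727
E[M] = 1.5
E[Z] = 1*0.27272727 + 1*1.5 = 1.7727273

1.7727273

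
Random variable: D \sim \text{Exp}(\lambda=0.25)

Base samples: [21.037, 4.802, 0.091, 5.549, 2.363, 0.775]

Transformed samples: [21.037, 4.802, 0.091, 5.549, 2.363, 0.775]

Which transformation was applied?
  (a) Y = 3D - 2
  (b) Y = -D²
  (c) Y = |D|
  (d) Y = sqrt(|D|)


Checking option (c) Y = |D|:
  D = 21.037 -> Y = 21.037 ✓
  D = 4.802 -> Y = 4.802 ✓
  D = 0.091 -> Y = 0.091 ✓
All samples match this transformation.

(c) |D|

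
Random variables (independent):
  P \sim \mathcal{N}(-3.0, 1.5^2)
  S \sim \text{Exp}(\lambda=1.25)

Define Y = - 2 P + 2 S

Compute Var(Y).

For independent RVs: Var(aX + bY) = a²Var(X) + b²Var(Y)
Var(P) = 2.25
Var(S) = 0.64
Var(Y) = (-2)²*2.25 + 2²*0.64
= 4*2.25 + 4*0.64 = 11.56

11.56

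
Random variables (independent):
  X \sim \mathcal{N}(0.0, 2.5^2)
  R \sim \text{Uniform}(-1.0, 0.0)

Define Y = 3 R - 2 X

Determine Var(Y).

For independent RVs: Var(aX + bY) = a²Var(X) + b²Var(Y)
Var(X) = 6.25
Var(R) = 0.083333333
Var(Y) = (-2)²*6.25 + 3²*0.083333333
= 4*6.25 + 9*0.083333333 = 25.75

25.75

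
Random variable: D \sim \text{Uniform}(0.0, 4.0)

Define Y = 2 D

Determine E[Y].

For Y = 2D:
E[Y] = 2 * E[D]
E[D] = (0 + 4)/2 = 2
E[Y] = 2 * 2 = 4

4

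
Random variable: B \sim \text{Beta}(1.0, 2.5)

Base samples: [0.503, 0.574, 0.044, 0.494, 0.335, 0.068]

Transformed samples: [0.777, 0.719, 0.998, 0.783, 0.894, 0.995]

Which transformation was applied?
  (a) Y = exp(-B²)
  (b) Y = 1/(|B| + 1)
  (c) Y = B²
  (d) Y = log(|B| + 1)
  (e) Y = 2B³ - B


Checking option (a) Y = exp(-B²):
  B = 0.503 -> Y = 0.777 ✓
  B = 0.574 -> Y = 0.719 ✓
  B = 0.044 -> Y = 0.998 ✓
All samples match this transformation.

(a) exp(-B²)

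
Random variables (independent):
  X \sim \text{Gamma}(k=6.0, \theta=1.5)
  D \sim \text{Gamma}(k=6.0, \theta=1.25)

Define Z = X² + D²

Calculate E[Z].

E[Z] = E[X²] + E[D²]
E[X²] = Var(X) + E[X]² = 13.5 + 81 = 94.5
E[D²] = Var(D) + E[D]² = 9.375 + 56.25 = 65.625
E[Z] = 94.5 + 65.625 = 160.125

160.125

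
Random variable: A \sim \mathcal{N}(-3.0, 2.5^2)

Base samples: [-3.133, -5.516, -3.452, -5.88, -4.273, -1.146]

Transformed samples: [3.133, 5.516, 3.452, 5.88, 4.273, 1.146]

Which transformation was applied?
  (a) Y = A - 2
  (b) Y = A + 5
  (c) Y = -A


Checking option (c) Y = -A:
  A = -3.133 -> Y = 3.133 ✓
  A = -5.516 -> Y = 5.516 ✓
  A = -3.452 -> Y = 3.452 ✓
All samples match this transformation.

(c) -A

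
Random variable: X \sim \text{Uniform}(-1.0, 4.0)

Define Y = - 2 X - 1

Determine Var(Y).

For Y = aX + b: Var(Y) = a² * Var(X)
Var(X) = (4 + 1)^2/12 = 2.0833333
Var(Y) = (-2)² * 2.0833333 = 4 * 2.0833333 = 8.3333333

8.3333333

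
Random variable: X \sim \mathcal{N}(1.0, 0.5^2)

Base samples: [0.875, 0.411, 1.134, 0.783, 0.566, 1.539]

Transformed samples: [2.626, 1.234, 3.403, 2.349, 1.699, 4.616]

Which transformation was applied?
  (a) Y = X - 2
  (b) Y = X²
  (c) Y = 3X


Checking option (c) Y = 3X:
  X = 0.875 -> Y = 2.626 ✓
  X = 0.411 -> Y = 1.234 ✓
  X = 1.134 -> Y = 3.403 ✓
All samples match this transformation.

(c) 3X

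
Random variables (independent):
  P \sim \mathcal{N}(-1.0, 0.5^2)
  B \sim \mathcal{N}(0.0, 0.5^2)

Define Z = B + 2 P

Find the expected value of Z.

E[Z] = 2*E[P] + 1*E[B]
E[P] = -1
E[B] = 0
E[Z] = 2*(-1) + 1*0 = -2

-2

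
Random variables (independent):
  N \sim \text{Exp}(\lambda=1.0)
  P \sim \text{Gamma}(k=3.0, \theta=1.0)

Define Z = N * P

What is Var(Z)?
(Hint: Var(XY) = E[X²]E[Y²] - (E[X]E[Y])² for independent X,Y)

Var(XY) = E[X²]E[Y²] - (E[X]E[Y])²
E[N] = 1, Var(N) = 1
E[P] = 3, Var(P) = 3
E[N²] = 1 + 1² = 2
E[P²] = 3 + 3² = 12
Var(Z) = 2*12 - (1*3)²
= 24 - 9 = 15

15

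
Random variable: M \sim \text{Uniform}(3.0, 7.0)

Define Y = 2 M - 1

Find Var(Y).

For Y = aM + b: Var(Y) = a² * Var(M)
Var(M) = (7 - 3)^2/12 = 1.3333333
Var(Y) = 2² * 1.3333333 = 4 * 1.3333333 = 5.3333333

5.3333333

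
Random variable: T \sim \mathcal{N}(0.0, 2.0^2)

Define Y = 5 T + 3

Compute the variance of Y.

For Y = aT + b: Var(Y) = a² * Var(T)
Var(T) = 2.0^2 = 4
Var(Y) = 5² * 4 = 25 * 4 = 100

100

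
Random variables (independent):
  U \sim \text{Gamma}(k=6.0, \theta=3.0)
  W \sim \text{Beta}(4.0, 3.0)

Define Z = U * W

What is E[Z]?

For independent RVs: E[XY] = E[X]*E[Y]
E[U] = 18
E[W] = 0.57142857
E[Z] = 18 * 0.57142857 = 10.285714

10.285714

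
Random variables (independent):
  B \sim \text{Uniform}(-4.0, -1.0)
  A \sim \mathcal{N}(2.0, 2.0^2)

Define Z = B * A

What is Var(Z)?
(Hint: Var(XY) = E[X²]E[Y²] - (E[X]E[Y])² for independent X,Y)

Var(XY) = E[X²]E[Y²] - (E[X]E[Y])²
E[B] = -2.5, Var(B) = 0.75
E[A] = 2, Var(A) = 4
E[B²] = 0.75 + (-2.5)² = 7
E[A²] = 4 + 2² = 8
Var(Z) = 7*8 - (-2.5*2)²
= 56 - 25 = 31

31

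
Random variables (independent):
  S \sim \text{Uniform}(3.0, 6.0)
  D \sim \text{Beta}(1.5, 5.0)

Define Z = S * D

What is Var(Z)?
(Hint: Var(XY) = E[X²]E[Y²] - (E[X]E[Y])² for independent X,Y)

Var(XY) = E[X²]E[Y²] - (E[X]E[Y])²
E[S] = 4.5, Var(S) = 0.75
E[D] = 0.23076923, Var(D) = 0.023668639
E[S²] = 0.75 + 4.5² = 21
E[D²] = 0.023668639 + 0.23076923² = 0.076923077
Var(Z) = 21*0.076923077 - (4.5*0.23076923)²
= 1.6153846 - 1.0784024 = 0.53698225

0.53698225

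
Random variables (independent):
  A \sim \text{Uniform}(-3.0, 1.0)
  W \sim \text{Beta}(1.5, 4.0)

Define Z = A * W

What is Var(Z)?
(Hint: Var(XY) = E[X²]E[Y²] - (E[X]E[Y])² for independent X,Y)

Var(XY) = E[X²]E[Y²] - (E[X]E[Y])²
E[A] = -1, Var(A) = 1.3333333
E[W] = 0.27272727, Var(W) = 0.03051494
E[A²] = 1.3333333 + (-1)² = 2.3333333
E[W²] = 0.03051494 + 0.27272727² = 0.1048951
Var(Z) = 2.3333333*0.1048951 - (-1*0.27272727)²
= 0.24475524 - 0.074380165 = 0.17037508

0.17037508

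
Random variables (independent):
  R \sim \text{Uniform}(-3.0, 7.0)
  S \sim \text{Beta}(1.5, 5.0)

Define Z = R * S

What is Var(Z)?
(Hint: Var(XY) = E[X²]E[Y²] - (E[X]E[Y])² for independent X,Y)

Var(XY) = E[X²]E[Y²] - (E[X]E[Y])²
E[R] = 2, Var(R) = 8.3333333
E[S] = 0.23076923, Var(S) = 0.023668639
E[R²] = 8.3333333 + 2² = 12.333333
E[S²] = 0.023668639 + 0.23076923² = 0.076923077
Var(Z) = 12.333333*0.076923077 - (2*0.23076923)²
= 0.94871795 - 0.21301775 = 0.7357002

0.7357002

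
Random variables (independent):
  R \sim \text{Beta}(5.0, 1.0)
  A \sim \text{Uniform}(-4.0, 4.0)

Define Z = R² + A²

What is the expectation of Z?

E[Z] = E[R²] + E[A²]
E[R²] = Var(R) + E[R]² = 0.01984127 + 0.69444444 = 0.71428571
E[A²] = Var(A) + E[A]² = 5.3333333 + 0 = 5.3333333
E[Z] = 0.71428571 + 5.3333333 = 6.047619

6.047619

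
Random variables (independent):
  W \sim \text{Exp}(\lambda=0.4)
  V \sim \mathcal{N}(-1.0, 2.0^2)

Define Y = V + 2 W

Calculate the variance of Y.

For independent RVs: Var(aX + bY) = a²Var(X) + b²Var(Y)
Var(W) = 6.25
Var(V) = 4
Var(Y) = 2²*6.25 + 1²*4
= 4*6.25 + 1*4 = 29

29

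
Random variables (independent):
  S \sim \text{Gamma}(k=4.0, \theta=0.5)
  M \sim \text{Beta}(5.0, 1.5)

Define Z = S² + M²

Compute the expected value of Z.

E[Z] = E[S²] + E[M²]
E[S²] = Var(S) + E[S]² = 1 + 4 = 5
E[M²] = Var(M) + E[M]² = 0.023668639 + 0.59171598 = 0.61538462
E[Z] = 5 + 0.61538462 = 5.6153846

5.6153846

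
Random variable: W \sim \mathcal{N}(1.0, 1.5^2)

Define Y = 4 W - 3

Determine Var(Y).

For Y = aW + b: Var(Y) = a² * Var(W)
Var(W) = 1.5^2 = 2.25
Var(Y) = 4² * 2.25 = 16 * 2.25 = 36

36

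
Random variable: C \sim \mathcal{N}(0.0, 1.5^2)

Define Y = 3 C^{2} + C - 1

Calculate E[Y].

E[Y] = 3*E[C²] + 1*E[C] - 1
E[C] = 0
E[C²] = Var(C) + (E[C])² = 2.25 + 0 = 2.25
E[Y] = 3*2.25 + 1*0 - 1 = 5.75

5.75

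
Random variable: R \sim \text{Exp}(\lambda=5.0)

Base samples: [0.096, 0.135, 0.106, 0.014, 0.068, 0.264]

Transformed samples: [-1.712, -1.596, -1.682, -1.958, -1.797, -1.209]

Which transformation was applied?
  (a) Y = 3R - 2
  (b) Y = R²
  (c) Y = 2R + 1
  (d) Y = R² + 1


Checking option (a) Y = 3R - 2:
  R = 0.096 -> Y = -1.712 ✓
  R = 0.135 -> Y = -1.596 ✓
  R = 0.106 -> Y = -1.682 ✓
All samples match this transformation.

(a) 3R - 2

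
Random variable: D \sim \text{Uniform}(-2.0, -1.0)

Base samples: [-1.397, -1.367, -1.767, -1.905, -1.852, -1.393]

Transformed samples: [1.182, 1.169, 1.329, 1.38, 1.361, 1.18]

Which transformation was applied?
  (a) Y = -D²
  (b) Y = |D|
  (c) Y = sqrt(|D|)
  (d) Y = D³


Checking option (c) Y = sqrt(|D|):
  D = -1.397 -> Y = 1.182 ✓
  D = -1.367 -> Y = 1.169 ✓
  D = -1.767 -> Y = 1.329 ✓
All samples match this transformation.

(c) sqrt(|D|)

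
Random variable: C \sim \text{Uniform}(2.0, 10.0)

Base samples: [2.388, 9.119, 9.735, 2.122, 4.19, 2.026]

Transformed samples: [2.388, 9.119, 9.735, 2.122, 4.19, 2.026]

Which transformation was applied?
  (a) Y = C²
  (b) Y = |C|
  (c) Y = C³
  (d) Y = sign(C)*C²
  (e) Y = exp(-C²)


Checking option (b) Y = |C|:
  C = 2.388 -> Y = 2.388 ✓
  C = 9.119 -> Y = 9.119 ✓
  C = 9.735 -> Y = 9.735 ✓
All samples match this transformation.

(b) |C|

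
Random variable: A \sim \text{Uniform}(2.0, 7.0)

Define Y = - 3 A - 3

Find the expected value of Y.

For Y = -3A - 3:
E[Y] = -3 * E[A] - 3
E[A] = (2 + 7)/2 = 4.5
E[Y] = -3 * 4.5 - 3 = -16.5

-16.5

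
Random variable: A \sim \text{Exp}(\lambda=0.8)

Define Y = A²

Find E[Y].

E[A²] = Var(A) + (E[A])² = 1.5625 + 1.5625 = 3.125

3.125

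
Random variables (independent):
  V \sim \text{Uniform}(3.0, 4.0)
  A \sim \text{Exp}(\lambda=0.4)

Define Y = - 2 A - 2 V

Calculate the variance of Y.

For independent RVs: Var(aX + bY) = a²Var(X) + b²Var(Y)
Var(V) = 0.083333333
Var(A) = 6.25
Var(Y) = (-2)²*0.083333333 + (-2)²*6.25
= 4*0.083333333 + 4*6.25 = 25.333333

25.333333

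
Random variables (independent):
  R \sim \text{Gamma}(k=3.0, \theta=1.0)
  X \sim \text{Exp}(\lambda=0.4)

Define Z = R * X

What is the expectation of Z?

For independent RVs: E[XY] = E[X]*E[Y]
E[R] = 3
E[X] = 2.5
E[Z] = 3 * 2.5 = 7.5

7.5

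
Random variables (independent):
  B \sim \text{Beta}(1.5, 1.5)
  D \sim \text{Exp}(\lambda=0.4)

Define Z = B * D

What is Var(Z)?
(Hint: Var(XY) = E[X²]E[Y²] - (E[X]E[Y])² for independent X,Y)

Var(XY) = E[X²]E[Y²] - (E[X]E[Y])²
E[B] = 0.5, Var(B) = 0.0625
E[D] = 2.5, Var(D) = 6.25
E[B²] = 0.0625 + 0.5² = 0.3125
E[D²] = 6.25 + 2.5² = 12.5
Var(Z) = 0.3125*12.5 - (0.5*2.5)²
= 3.90625 - 1.5625 = 2.34375

2.34375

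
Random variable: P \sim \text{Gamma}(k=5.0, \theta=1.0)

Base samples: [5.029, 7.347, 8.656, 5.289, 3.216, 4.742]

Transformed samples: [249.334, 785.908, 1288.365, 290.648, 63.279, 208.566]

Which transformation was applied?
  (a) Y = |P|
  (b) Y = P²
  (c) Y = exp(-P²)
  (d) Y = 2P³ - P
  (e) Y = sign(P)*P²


Checking option (d) Y = 2P³ - P:
  P = 5.029 -> Y = 249.334 ✓
  P = 7.347 -> Y = 785.908 ✓
  P = 8.656 -> Y = 1288.365 ✓
All samples match this transformation.

(d) 2P³ - P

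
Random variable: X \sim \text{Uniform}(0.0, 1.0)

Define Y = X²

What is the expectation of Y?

E[X²] = Var(X) + (E[X])² = 0.083333333 + 0.25 = 0.33333333

0.33333333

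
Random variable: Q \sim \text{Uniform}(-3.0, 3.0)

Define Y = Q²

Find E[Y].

E[Q²] = Var(Q) + (E[Q])² = 3 + 0 = 3

3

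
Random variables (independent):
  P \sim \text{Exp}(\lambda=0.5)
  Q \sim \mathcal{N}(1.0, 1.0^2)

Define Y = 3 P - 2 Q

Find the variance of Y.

For independent RVs: Var(aX + bY) = a²Var(X) + b²Var(Y)
Var(P) = 4
Var(Q) = 1
Var(Y) = 3²*4 + (-2)²*1
= 9*4 + 4*1 = 40

40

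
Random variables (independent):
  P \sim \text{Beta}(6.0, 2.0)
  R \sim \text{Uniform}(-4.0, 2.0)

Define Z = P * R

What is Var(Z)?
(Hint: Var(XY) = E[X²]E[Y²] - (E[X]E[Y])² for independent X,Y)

Var(XY) = E[X²]E[Y²] - (E[X]E[Y])²
E[P] = 0.75, Var(P) = 0.020833333
E[R] = -1, Var(R) = 3
E[P²] = 0.020833333 + 0.75² = 0.58333333
E[R²] = 3 + (-1)² = 4
Var(Z) = 0.58333333*4 - (0.75*(-1))²
= 2.3333333 - 0.5625 = 1.7708333

1.7708333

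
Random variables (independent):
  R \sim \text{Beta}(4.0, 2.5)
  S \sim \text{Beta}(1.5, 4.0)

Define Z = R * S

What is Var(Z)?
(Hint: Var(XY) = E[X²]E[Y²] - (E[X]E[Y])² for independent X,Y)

Var(XY) = E[X²]E[Y²] - (E[X]E[Y])²
E[R] = 0.61538462, Var(R) = 0.031558185
E[S] = 0.27272727, Var(S) = 0.03051494
E[R²] = 0.031558185 + 0.61538462² = 0.41025641
E[S²] = 0.03051494 + 0.27272727² = 0.1048951
Var(Z) = 0.41025641*0.1048951 - (0.61538462*0.27272727)²
= 0.043033889 - 0.028167637 = 0.014866253

0.014866253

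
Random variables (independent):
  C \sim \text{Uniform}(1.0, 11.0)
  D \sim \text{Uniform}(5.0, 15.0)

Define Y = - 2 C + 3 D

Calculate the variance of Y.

For independent RVs: Var(aX + bY) = a²Var(X) + b²Var(Y)
Var(C) = 8.3333333
Var(D) = 8.3333333
Var(Y) = (-2)²*8.3333333 + 3²*8.3333333
= 4*8.3333333 + 9*8.3333333 = 108.33333

108.33333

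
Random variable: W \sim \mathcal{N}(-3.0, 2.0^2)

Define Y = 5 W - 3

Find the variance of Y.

For Y = aW + b: Var(Y) = a² * Var(W)
Var(W) = 2.0^2 = 4
Var(Y) = 5² * 4 = 25 * 4 = 100

100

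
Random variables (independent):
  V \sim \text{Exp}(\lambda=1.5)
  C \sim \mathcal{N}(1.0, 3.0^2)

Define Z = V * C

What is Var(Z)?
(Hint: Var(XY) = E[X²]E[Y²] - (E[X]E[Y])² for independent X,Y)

Var(XY) = E[X²]E[Y²] - (E[X]E[Y])²
E[V] = 0.66666667, Var(V) = 0.44444444
E[C] = 1, Var(C) = 9
E[V²] = 0.44444444 + 0.66666667² = 0.88888889
E[C²] = 9 + 1² = 10
Var(Z) = 0.88888889*10 - (0.66666667*1)²
= 8.8888889 - 0.44444444 = 8.4444444

8.4444444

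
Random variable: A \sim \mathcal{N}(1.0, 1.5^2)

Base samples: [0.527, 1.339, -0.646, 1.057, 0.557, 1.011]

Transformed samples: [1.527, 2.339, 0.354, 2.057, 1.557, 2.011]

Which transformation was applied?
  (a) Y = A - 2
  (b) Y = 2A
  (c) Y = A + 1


Checking option (c) Y = A + 1:
  A = 0.527 -> Y = 1.527 ✓
  A = 1.339 -> Y = 2.339 ✓
  A = -0.646 -> Y = 0.354 ✓
All samples match this transformation.

(c) A + 1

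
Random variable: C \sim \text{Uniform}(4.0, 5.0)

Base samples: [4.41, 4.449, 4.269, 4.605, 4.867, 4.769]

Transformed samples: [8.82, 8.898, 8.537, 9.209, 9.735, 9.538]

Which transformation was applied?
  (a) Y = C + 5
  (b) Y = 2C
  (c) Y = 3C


Checking option (b) Y = 2C:
  C = 4.41 -> Y = 8.82 ✓
  C = 4.449 -> Y = 8.898 ✓
  C = 4.269 -> Y = 8.537 ✓
All samples match this transformation.

(b) 2C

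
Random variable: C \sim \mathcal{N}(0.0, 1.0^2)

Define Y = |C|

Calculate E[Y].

For X ~ N(0, 1.0²), E[|X|] = sigma * sqrt(2/pi)
= 1.0 * sqrt(2/pi) = 0.79788456

0.79788456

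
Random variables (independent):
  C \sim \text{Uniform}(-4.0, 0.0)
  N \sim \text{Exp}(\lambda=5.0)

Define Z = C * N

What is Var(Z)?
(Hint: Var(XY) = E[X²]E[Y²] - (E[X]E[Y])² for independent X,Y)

Var(XY) = E[X²]E[Y²] - (E[X]E[Y])²
E[C] = -2, Var(C) = 1.3333333
E[N] = 0.2, Var(N) = 0.04
E[C²] = 1.3333333 + (-2)² = 5.3333333
E[N²] = 0.04 + 0.2² = 0.08
Var(Z) = 5.3333333*0.08 - (-2*0.2)²
= 0.42666667 - 0.16 = 0.26666667

0.26666667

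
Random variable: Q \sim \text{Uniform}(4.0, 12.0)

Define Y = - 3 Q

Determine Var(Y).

For Y = aQ + b: Var(Y) = a² * Var(Q)
Var(Q) = (12 - 4)^2/12 = 5.3333333
Var(Y) = (-3)² * 5.3333333 = 9 * 5.3333333 = 48

48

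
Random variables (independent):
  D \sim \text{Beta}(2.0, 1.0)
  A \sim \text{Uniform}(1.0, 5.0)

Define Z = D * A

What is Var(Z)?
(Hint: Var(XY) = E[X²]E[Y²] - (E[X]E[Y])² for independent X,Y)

Var(XY) = E[X²]E[Y²] - (E[X]E[Y])²
E[D] = 0.66666667, Var(D) = 0.055555556
E[A] = 3, Var(A) = 1.3333333
E[D²] = 0.055555556 + 0.66666667² = 0.5
E[A²] = 1.3333333 + 3² = 10.333333
Var(Z) = 0.5*10.333333 - (0.66666667*3)²
= 5.1666667 - 4 = 1.1666667

1.1666667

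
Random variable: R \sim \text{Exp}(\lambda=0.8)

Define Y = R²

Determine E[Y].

Using E[X²] = Var(X) + (E[X])²:
E[R] = 1.25
Var(R) = 1/0.8^2 = 1.5625
E[R²] = 1.5625 + 1.25² = 1.5625 + 1.5625 = 3.125

3.125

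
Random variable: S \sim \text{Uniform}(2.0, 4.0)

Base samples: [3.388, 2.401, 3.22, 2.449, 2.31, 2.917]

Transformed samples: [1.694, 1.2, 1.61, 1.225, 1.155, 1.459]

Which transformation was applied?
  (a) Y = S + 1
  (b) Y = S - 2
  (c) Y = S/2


Checking option (c) Y = S/2:
  S = 3.388 -> Y = 1.694 ✓
  S = 2.401 -> Y = 1.2 ✓
  S = 3.22 -> Y = 1.61 ✓
All samples match this transformation.

(c) S/2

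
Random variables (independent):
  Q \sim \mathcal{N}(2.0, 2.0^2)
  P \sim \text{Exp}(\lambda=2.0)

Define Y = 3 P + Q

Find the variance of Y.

For independent RVs: Var(aX + bY) = a²Var(X) + b²Var(Y)
Var(Q) = 4
Var(P) = 0.25
Var(Y) = 1²*4 + 3²*0.25
= 1*4 + 9*0.25 = 6.25

6.25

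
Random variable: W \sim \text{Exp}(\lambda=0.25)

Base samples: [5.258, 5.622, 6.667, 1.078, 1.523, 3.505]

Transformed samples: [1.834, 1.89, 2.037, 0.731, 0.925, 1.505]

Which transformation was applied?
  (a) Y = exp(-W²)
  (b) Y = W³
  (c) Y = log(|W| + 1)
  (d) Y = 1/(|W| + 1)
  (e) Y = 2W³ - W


Checking option (c) Y = log(|W| + 1):
  W = 5.258 -> Y = 1.834 ✓
  W = 5.622 -> Y = 1.89 ✓
  W = 6.667 -> Y = 2.037 ✓
All samples match this transformation.

(c) log(|W| + 1)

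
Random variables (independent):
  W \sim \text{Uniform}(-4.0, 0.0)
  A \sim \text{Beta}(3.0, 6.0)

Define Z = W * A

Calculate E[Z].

For independent RVs: E[XY] = E[X]*E[Y]
E[W] = -2
E[A] = 0.33333333
E[Z] = -2 * 0.33333333 = -0.66666667

-0.66666667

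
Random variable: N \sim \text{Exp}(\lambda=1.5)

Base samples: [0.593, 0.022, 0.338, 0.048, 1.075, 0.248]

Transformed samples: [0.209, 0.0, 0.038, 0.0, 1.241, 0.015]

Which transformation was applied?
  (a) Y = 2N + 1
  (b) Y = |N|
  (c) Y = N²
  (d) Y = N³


Checking option (d) Y = N³:
  N = 0.593 -> Y = 0.209 ✓
  N = 0.022 -> Y = 0.0 ✓
  N = 0.338 -> Y = 0.038 ✓
All samples match this transformation.

(d) N³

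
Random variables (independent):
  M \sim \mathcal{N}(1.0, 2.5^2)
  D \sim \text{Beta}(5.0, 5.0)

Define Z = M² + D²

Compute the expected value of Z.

E[Z] = E[M²] + E[D²]
E[M²] = Var(M) + E[M]² = 6.25 + 1 = 7.25
E[D²] = Var(D) + E[D]² = 0.022727273 + 0.25 = 0.27272727
E[Z] = 7.25 + 0.27272727 = 7.5227273

7.5227273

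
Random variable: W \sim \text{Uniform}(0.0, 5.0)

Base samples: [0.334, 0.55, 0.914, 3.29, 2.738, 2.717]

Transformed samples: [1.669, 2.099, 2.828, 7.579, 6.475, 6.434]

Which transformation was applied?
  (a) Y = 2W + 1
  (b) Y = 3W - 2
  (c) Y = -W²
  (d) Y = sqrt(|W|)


Checking option (a) Y = 2W + 1:
  W = 0.334 -> Y = 1.669 ✓
  W = 0.55 -> Y = 2.099 ✓
  W = 0.914 -> Y = 2.828 ✓
All samples match this transformation.

(a) 2W + 1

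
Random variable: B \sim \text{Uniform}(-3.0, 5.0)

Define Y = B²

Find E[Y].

E[B²] = Var(B) + (E[B])² = 5.3333333 + 1 = 6.3333333

6.3333333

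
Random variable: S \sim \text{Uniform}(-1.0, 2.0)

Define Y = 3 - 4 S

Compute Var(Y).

For Y = aS + b: Var(Y) = a² * Var(S)
Var(S) = (2 + 1)^2/12 = 0.75
Var(Y) = (-4)² * 0.75 = 16 * 0.75 = 12

12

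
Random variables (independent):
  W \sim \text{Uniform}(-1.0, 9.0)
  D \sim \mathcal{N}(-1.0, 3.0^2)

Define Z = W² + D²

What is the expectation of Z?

E[Z] = E[W²] + E[D²]
E[W²] = Var(W) + E[W]² = 8.3333333 + 16 = 24.333333
E[D²] = Var(D) + E[D]² = 9 + 1 = 10
E[Z] = 24.333333 + 10 = 34.333333

34.333333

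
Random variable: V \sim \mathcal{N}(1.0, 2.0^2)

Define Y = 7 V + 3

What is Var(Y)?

For Y = aV + b: Var(Y) = a² * Var(V)
Var(V) = 2.0^2 = 4
Var(Y) = 7² * 4 = 49 * 4 = 196

196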